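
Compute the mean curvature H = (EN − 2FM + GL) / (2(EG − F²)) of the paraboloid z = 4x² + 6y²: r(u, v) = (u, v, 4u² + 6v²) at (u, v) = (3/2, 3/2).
H = 310*sqrt(469)/31423

With E = 64*u^2 + 1, F = 96*u*v, G = 144*v^2 + 1, L = 8/sqrt(64*u^2 + 144*v^2 + 1), M = 0, N = 12/sqrt(64*u^2 + 144*v^2 + 1), assemble
  H = (EN − 2FM + GL) / (2(EG − F²)) = 2*(192*u^2 + 288*v^2 + 5)/(64*u^2 + 144*v^2 + 1)^(3/2).
At (u, v) = (3/2, 3/2): H = 310*sqrt(469)/31423.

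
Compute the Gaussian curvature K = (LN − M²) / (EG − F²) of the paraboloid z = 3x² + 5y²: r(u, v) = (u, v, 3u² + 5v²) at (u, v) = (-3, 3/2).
K = 3/15125

Coefficients of the first fundamental form: E = 36*u^2 + 1, F = 60*u*v, G = 100*v^2 + 1.
Coefficients of the second fundamental form: L = 6/sqrt(36*u^2 + 100*v^2 + 1), M = 0, N = 10/sqrt(36*u^2 + 100*v^2 + 1).
Assemble K = (LN − M²)/(EG − F²) = 60/(1296*u^4 + 7200*u^2*v^2 + 72*u^2 + 10000*v^4 + 200*v^2 + 1). At (u, v) = (-3, 3/2): K = 3/15125.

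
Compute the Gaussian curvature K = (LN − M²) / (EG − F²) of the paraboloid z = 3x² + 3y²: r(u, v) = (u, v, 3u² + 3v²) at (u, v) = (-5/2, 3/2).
K = 36/94249

Coefficients of the first fundamental form: E = 36*u^2 + 1, F = 36*u*v, G = 36*v^2 + 1.
Coefficients of the second fundamental form: L = 6/sqrt(36*u^2 + 36*v^2 + 1), M = 0, N = 6/sqrt(36*u^2 + 36*v^2 + 1).
Assemble K = (LN − M²)/(EG − F²) = 36/(1296*u^4 + 2592*u^2*v^2 + 72*u^2 + 1296*v^4 + 72*v^2 + 1). At (u, v) = (-5/2, 3/2): K = 36/94249.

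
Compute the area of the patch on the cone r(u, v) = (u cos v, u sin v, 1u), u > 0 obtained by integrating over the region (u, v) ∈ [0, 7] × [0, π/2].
Area = 49*sqrt(2)*pi/4

Area = ∫∫ √(EG − F²) du dv with √(EG − F²) = sqrt(2)*Abs(u). Integrating over [0, 7] × [0, π/2] gives 49*sqrt(2)*pi/4.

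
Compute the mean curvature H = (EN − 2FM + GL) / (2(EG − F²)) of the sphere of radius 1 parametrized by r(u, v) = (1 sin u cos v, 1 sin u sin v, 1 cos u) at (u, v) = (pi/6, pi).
H = -1

With E = 1, F = 0, G = sin(u)^2, L = -sin(u)/Abs(sin(u)), M = 0, N = -sin(u)^3/Abs(sin(u)), assemble
  H = (EN − 2FM + GL) / (2(EG − F²)) = -sin(u)/Abs(sin(u)).
At (u, v) = (pi/6, pi): H = -1.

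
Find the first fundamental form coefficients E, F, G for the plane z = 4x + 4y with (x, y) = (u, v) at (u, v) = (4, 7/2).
E = 17;  F = 16;  G = 17

Partials: r_u = (1, 0, 4), r_v = (0, 1, 4). As functions of (u, v):
  E = r_u · r_u = 17,
  F = r_u · r_v = 16,
  G = r_v · r_v = 17.
Evaluating at (u, v) = (4, 7/2): E = 17, F = 16, G = 17.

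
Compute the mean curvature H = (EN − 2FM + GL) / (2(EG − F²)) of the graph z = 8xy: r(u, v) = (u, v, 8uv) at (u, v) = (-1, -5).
H = -512*sqrt(185)/184815

With E = 64*v^2 + 1, F = 64*u*v, G = 64*u^2 + 1, L = 0, M = 8/sqrt(64*u^2 + 64*v^2 + 1), N = 0, assemble
  H = (EN − 2FM + GL) / (2(EG − F²)) = -512*u*v/(64*u^2 + 64*v^2 + 1)^(3/2).
At (u, v) = (-1, -5): H = -512*sqrt(185)/184815.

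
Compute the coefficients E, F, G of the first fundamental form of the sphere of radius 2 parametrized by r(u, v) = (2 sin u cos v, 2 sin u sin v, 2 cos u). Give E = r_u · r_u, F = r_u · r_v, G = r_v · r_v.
E = 4;  F = 0;  G = 4*sin(u)^2

Compute partials: r_u = (2*cos(u)*cos(v), 2*sin(v)*cos(u), -2*sin(u)), r_v = (-2*sin(u)*sin(v), 2*sin(u)*cos(v), 0). Then
  E = r_u · r_u = 4,
  F = r_u · r_v = 0,
  G = r_v · r_v = 4*sin(u)^2.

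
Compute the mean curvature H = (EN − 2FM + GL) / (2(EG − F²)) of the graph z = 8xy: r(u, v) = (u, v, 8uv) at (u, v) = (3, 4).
H = -6144*sqrt(1601)/2563201

With E = 64*v^2 + 1, F = 64*u*v, G = 64*u^2 + 1, L = 0, M = 8/sqrt(64*u^2 + 64*v^2 + 1), N = 0, assemble
  H = (EN − 2FM + GL) / (2(EG − F²)) = -512*u*v/(64*u^2 + 64*v^2 + 1)^(3/2).
At (u, v) = (3, 4): H = -6144*sqrt(1601)/2563201.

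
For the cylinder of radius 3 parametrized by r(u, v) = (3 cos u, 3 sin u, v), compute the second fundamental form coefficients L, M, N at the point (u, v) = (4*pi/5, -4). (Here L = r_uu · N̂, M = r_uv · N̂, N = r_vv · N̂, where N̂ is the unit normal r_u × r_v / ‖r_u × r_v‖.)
L = -3;  M = 0;  N = 0

Compute the unit normal N̂(u, v) = (cos(u), sin(u), 0), and the second partials r_uu, r_uv, r_vv. Take dot products:
  L(u, v) = r_uu · N̂ = -3,
  M(u, v) = r_uv · N̂ = 0,
  N(u, v) = r_vv · N̂ = 0.
Evaluating at (u, v) = (4*pi/5, -4):
  L = -3, M = 0, N = 0.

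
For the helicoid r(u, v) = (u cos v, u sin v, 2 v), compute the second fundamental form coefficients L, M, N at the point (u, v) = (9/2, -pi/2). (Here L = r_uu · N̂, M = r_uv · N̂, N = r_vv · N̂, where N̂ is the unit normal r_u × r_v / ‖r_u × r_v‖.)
L = 0;  M = -4*sqrt(97)/97;  N = 0

Compute the unit normal N̂(u, v) = (2*sin(v)/sqrt(u^2 + 4), -2*cos(v)/sqrt(u^2 + 4), u/sqrt(u^2 + 4)), and the second partials r_uu, r_uv, r_vv. Take dot products:
  L(u, v) = r_uu · N̂ = 0,
  M(u, v) = r_uv · N̂ = -2/sqrt(u^2 + 4),
  N(u, v) = r_vv · N̂ = 0.
Evaluating at (u, v) = (9/2, -pi/2):
  L = 0, M = -4*sqrt(97)/97, N = 0.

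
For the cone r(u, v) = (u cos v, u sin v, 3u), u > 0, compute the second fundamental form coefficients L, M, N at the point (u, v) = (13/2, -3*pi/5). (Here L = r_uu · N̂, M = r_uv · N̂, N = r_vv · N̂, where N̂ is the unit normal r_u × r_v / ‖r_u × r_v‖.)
L = 0;  M = 0;  N = 39*sqrt(10)/20

Compute the unit normal N̂(u, v) = (-3*sqrt(10)*u*cos(v)/(10*Abs(u)), -3*sqrt(10)*u*sin(v)/(10*Abs(u)), sqrt(10)*u/(10*Abs(u))), and the second partials r_uu, r_uv, r_vv. Take dot products:
  L(u, v) = r_uu · N̂ = 0,
  M(u, v) = r_uv · N̂ = 0,
  N(u, v) = r_vv · N̂ = 3*sqrt(10)*u^2/(10*Abs(u)).
Evaluating at (u, v) = (13/2, -3*pi/5):
  L = 0, M = 0, N = 39*sqrt(10)/20.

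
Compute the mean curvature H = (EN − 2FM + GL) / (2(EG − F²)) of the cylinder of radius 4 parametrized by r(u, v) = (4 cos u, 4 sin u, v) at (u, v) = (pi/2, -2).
H = -1/8

With E = 16, F = 0, G = 1, L = -4, M = 0, N = 0, assemble
  H = (EN − 2FM + GL) / (2(EG − F²)) = -1/8.
At (u, v) = (pi/2, -2): H = -1/8.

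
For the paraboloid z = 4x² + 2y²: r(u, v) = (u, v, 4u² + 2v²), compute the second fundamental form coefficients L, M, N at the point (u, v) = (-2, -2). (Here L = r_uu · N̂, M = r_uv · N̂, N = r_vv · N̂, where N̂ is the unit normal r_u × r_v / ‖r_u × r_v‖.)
L = 8*sqrt(321)/321;  M = 0;  N = 4*sqrt(321)/321

Compute the unit normal N̂(u, v) = (-8*u/sqrt(64*u^2 + 16*v^2 + 1), -4*v/sqrt(64*u^2 + 16*v^2 + 1), 1/sqrt(64*u^2 + 16*v^2 + 1)), and the second partials r_uu, r_uv, r_vv. Take dot products:
  L(u, v) = r_uu · N̂ = 8/sqrt(64*u^2 + 16*v^2 + 1),
  M(u, v) = r_uv · N̂ = 0,
  N(u, v) = r_vv · N̂ = 4/sqrt(64*u^2 + 16*v^2 + 1).
Evaluating at (u, v) = (-2, -2):
  L = 8*sqrt(321)/321, M = 0, N = 4*sqrt(321)/321.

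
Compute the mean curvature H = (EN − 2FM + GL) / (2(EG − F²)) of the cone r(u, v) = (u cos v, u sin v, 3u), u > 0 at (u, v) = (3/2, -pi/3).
H = sqrt(10)/10

With E = 10, F = 0, G = u^2, L = 0, M = 0, N = 3*sqrt(10)*u^2/(10*Abs(u)), assemble
  H = (EN − 2FM + GL) / (2(EG − F²)) = 3*sqrt(10)/(20*Abs(u)).
At (u, v) = (3/2, -pi/3): H = sqrt(10)/10.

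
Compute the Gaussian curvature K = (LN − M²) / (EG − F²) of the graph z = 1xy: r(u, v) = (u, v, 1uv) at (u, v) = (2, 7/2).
K = -16/4761

Coefficients of the first fundamental form: E = v^2 + 1, F = u*v, G = u^2 + 1.
Coefficients of the second fundamental form: L = 0, M = 1/sqrt(u^2 + v^2 + 1), N = 0.
Assemble K = (LN − M²)/(EG − F²) = 1/((u^2*v^2 - (u^2 + 1)*(v^2 + 1))*(u^2 + v^2 + 1)). At (u, v) = (2, 7/2): K = -16/4761.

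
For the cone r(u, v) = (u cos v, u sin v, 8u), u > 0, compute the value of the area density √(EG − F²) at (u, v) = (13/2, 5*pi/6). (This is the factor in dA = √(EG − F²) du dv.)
√(EG − F²)|_{(13/2, 5*pi/6)} = 13*sqrt(65)/2

E = 65, F = 0, G = u^2, so EG − F² = 65*u^2. Taking the positive square root: √(EG − F²) = sqrt(65)*Abs(u). At (u, v) = (13/2, 5*pi/6): 13*sqrt(65)/2.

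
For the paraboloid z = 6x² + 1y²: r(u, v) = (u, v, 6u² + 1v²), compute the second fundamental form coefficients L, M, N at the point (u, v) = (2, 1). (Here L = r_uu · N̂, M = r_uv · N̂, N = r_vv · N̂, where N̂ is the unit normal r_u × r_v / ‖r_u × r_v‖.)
L = 12*sqrt(581)/581;  M = 0;  N = 2*sqrt(581)/581

Compute the unit normal N̂(u, v) = (-12*u/sqrt(144*u^2 + 4*v^2 + 1), -2*v/sqrt(144*u^2 + 4*v^2 + 1), 1/sqrt(144*u^2 + 4*v^2 + 1)), and the second partials r_uu, r_uv, r_vv. Take dot products:
  L(u, v) = r_uu · N̂ = 12/sqrt(144*u^2 + 4*v^2 + 1),
  M(u, v) = r_uv · N̂ = 0,
  N(u, v) = r_vv · N̂ = 2/sqrt(144*u^2 + 4*v^2 + 1).
Evaluating at (u, v) = (2, 1):
  L = 12*sqrt(581)/581, M = 0, N = 2*sqrt(581)/581.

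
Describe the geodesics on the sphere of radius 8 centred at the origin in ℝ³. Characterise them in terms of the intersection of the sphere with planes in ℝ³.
Geodesics on the sphere of radius 8 are great circles — circles of radius 8 obtained as the intersection of the sphere with planes through the origin (the centre of the sphere).

A curve α(t) of nonzero constant speed on the sphere of radius 8 is a geodesic iff its acceleration α̈ is everywhere normal to the surface, i.e. parallel to the radial vector α(t). Then d/dt(α × α̇) = α̇ × α̇ + α × α̈ = 0, so α × α̇ is a constant vector n ≠ 0 and α(t) · n = 0 for all t: α lies in the plane through the origin with normal n. The intersection of that plane with the sphere is a circle of radius 8 (a great circle). Conversely, a great circle traversed at constant speed has centripetal acceleration pointing at the origin, hence normal to the sphere, so every great circle is a geodesic.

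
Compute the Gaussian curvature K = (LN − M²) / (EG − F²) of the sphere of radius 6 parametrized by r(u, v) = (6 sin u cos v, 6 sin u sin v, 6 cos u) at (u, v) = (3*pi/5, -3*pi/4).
K = 1/36

Coefficients of the first fundamental form: E = 36, F = 0, G = 36*sin(u)^2.
Coefficients of the second fundamental form: L = -6*sin(u)/Abs(sin(u)), M = 0, N = -6*sin(u)^3/Abs(sin(u)).
Assemble K = (LN − M²)/(EG − F²) = 1/36. At (u, v) = (3*pi/5, -3*pi/4): K = 1/36.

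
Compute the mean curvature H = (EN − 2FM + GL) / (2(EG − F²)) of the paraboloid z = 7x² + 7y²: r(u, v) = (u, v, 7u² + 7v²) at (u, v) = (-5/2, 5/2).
H = 17164*sqrt(2451)/6007401

With E = 196*u^2 + 1, F = 196*u*v, G = 196*v^2 + 1, L = 14/sqrt(196*u^2 + 196*v^2 + 1), M = 0, N = 14/sqrt(196*u^2 + 196*v^2 + 1), assemble
  H = (EN − 2FM + GL) / (2(EG − F²)) = 14*(98*u^2 + 98*v^2 + 1)/(196*u^2 + 196*v^2 + 1)^(3/2).
At (u, v) = (-5/2, 5/2): H = 17164*sqrt(2451)/6007401.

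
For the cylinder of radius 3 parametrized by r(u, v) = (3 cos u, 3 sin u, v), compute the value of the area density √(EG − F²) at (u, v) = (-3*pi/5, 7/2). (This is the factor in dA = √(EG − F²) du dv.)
√(EG − F²)|_{(-3*pi/5, 7/2)} = 3

E = 9, F = 0, G = 1, so EG − F² = 9. Taking the positive square root: √(EG − F²) = 3. At (u, v) = (-3*pi/5, 7/2): 3.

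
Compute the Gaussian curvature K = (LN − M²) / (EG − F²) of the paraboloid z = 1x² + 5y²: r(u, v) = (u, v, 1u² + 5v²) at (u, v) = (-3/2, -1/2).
K = 4/245

Coefficients of the first fundamental form: E = 4*u^2 + 1, F = 20*u*v, G = 100*v^2 + 1.
Coefficients of the second fundamental form: L = 2/sqrt(4*u^2 + 100*v^2 + 1), M = 0, N = 10/sqrt(4*u^2 + 100*v^2 + 1).
Assemble K = (LN − M²)/(EG − F²) = 20/(16*u^4 + 800*u^2*v^2 + 8*u^2 + 10000*v^4 + 200*v^2 + 1). At (u, v) = (-3/2, -1/2): K = 4/245.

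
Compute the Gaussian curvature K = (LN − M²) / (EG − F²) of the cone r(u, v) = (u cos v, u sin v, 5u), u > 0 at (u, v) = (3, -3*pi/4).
K = 0

Coefficients of the first fundamental form: E = 26, F = 0, G = u^2.
Coefficients of the second fundamental form: L = 0, M = 0, N = 5*sqrt(26)*u^2/(26*Abs(u)).
Assemble K = (LN − M²)/(EG − F²) = 0. At (u, v) = (3, -3*pi/4): K = 0.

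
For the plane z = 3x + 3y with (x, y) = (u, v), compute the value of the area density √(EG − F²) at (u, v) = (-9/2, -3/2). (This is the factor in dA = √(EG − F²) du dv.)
√(EG − F²)|_{(-9/2, -3/2)} = sqrt(19)

E = 10, F = 9, G = 10, so EG − F² = 19. Taking the positive square root: √(EG − F²) = sqrt(19). At (u, v) = (-9/2, -3/2): sqrt(19).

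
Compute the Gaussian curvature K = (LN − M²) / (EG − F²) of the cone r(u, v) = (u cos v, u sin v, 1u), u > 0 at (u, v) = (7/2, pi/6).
K = 0

Coefficients of the first fundamental form: E = 2, F = 0, G = u^2.
Coefficients of the second fundamental form: L = 0, M = 0, N = sqrt(2)*u^2/(2*Abs(u)).
Assemble K = (LN − M²)/(EG − F²) = 0. At (u, v) = (7/2, pi/6): K = 0.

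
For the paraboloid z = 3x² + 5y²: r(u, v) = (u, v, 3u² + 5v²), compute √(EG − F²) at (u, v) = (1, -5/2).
√(EG − F²)|_{(1, -5/2)} = sqrt(662)

E = 36*u^2 + 1, F = 60*u*v, G = 100*v^2 + 1; EG − F² = 36*u^2 + 100*v^2 + 1; √(EG − F²) = sqrt(36*u^2 + 100*v^2 + 1). At the given point: sqrt(662).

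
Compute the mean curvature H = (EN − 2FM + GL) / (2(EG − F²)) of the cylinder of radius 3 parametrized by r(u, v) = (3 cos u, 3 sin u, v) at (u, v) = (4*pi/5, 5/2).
H = -1/6

With E = 9, F = 0, G = 1, L = -3, M = 0, N = 0, assemble
  H = (EN − 2FM + GL) / (2(EG − F²)) = -1/6.
At (u, v) = (4*pi/5, 5/2): H = -1/6.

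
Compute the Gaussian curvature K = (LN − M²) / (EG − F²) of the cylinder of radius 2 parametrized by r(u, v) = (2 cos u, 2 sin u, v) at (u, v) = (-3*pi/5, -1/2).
K = 0

Coefficients of the first fundamental form: E = 4, F = 0, G = 1.
Coefficients of the second fundamental form: L = -2, M = 0, N = 0.
Assemble K = (LN − M²)/(EG − F²) = 0. At (u, v) = (-3*pi/5, -1/2): K = 0.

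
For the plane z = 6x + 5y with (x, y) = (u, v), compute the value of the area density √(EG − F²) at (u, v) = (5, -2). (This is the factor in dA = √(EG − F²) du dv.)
√(EG − F²)|_{(5, -2)} = sqrt(62)

E = 37, F = 30, G = 26, so EG − F² = 62. Taking the positive square root: √(EG − F²) = sqrt(62). At (u, v) = (5, -2): sqrt(62).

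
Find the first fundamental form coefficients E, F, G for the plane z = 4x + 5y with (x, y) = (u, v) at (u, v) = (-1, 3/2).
E = 17;  F = 20;  G = 26

Partials: r_u = (1, 0, 4), r_v = (0, 1, 5). As functions of (u, v):
  E = r_u · r_u = 17,
  F = r_u · r_v = 20,
  G = r_v · r_v = 26.
Evaluating at (u, v) = (-1, 3/2): E = 17, F = 20, G = 26.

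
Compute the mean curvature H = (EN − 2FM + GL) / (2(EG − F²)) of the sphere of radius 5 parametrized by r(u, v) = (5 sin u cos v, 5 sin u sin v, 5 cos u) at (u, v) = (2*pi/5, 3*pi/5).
H = -1/5

With E = 25, F = 0, G = 25*sin(u)^2, L = -5*sin(u)/Abs(sin(u)), M = 0, N = -5*sin(u)^3/Abs(sin(u)), assemble
  H = (EN − 2FM + GL) / (2(EG − F²)) = -sin(u)/(5*Abs(sin(u))).
At (u, v) = (2*pi/5, 3*pi/5): H = -1/5.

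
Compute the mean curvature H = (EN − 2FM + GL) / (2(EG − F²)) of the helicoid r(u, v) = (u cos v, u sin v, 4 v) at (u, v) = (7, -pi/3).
H = 0

With E = 1, F = 0, G = u^2 + 16, L = 0, M = -4/sqrt(u^2 + 16), N = 0, assemble
  H = (EN − 2FM + GL) / (2(EG − F²)) = 0.
At (u, v) = (7, -pi/3): H = 0.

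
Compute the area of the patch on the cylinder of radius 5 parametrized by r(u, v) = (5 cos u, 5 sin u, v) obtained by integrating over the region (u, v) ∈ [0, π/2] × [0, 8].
Area = 20*pi

Area = ∫∫ √(EG − F²) du dv with √(EG − F²) = 5. Integrating over [0, π/2] × [0, 8] gives 20*pi.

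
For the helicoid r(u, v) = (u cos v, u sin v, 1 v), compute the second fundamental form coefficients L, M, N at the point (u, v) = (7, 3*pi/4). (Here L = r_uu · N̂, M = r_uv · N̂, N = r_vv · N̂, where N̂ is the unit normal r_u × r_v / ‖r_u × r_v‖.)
L = 0;  M = -sqrt(2)/10;  N = 0

Compute the unit normal N̂(u, v) = (sin(v)/sqrt(u^2 + 1), -cos(v)/sqrt(u^2 + 1), u/sqrt(u^2 + 1)), and the second partials r_uu, r_uv, r_vv. Take dot products:
  L(u, v) = r_uu · N̂ = 0,
  M(u, v) = r_uv · N̂ = -1/sqrt(u^2 + 1),
  N(u, v) = r_vv · N̂ = 0.
Evaluating at (u, v) = (7, 3*pi/4):
  L = 0, M = -sqrt(2)/10, N = 0.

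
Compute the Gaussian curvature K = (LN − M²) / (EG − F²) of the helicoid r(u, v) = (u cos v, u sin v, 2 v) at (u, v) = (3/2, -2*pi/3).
K = -64/625

Coefficients of the first fundamental form: E = 1, F = 0, G = u^2 + 4.
Coefficients of the second fundamental form: L = 0, M = -2/sqrt(u^2 + 4), N = 0.
Assemble K = (LN − M²)/(EG − F²) = -4/(u^2 + 4)^2. At (u, v) = (3/2, -2*pi/3): K = -64/625.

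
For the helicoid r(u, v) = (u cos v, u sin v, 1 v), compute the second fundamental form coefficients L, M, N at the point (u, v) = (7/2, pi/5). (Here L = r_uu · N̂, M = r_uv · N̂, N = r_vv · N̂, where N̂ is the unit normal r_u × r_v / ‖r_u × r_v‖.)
L = 0;  M = -2*sqrt(53)/53;  N = 0

Compute the unit normal N̂(u, v) = (sin(v)/sqrt(u^2 + 1), -cos(v)/sqrt(u^2 + 1), u/sqrt(u^2 + 1)), and the second partials r_uu, r_uv, r_vv. Take dot products:
  L(u, v) = r_uu · N̂ = 0,
  M(u, v) = r_uv · N̂ = -1/sqrt(u^2 + 1),
  N(u, v) = r_vv · N̂ = 0.
Evaluating at (u, v) = (7/2, pi/5):
  L = 0, M = -2*sqrt(53)/53, N = 0.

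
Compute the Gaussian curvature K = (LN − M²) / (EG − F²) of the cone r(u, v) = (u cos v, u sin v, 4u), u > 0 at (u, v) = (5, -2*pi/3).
K = 0

Coefficients of the first fundamental form: E = 17, F = 0, G = u^2.
Coefficients of the second fundamental form: L = 0, M = 0, N = 4*sqrt(17)*u^2/(17*Abs(u)).
Assemble K = (LN − M²)/(EG − F²) = 0. At (u, v) = (5, -2*pi/3): K = 0.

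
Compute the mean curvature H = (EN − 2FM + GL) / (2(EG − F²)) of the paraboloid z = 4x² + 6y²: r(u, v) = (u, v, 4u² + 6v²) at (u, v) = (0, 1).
H = 586*sqrt(145)/21025

With E = 64*u^2 + 1, F = 96*u*v, G = 144*v^2 + 1, L = 8/sqrt(64*u^2 + 144*v^2 + 1), M = 0, N = 12/sqrt(64*u^2 + 144*v^2 + 1), assemble
  H = (EN − 2FM + GL) / (2(EG − F²)) = 2*(192*u^2 + 288*v^2 + 5)/(64*u^2 + 144*v^2 + 1)^(3/2).
At (u, v) = (0, 1): H = 586*sqrt(145)/21025.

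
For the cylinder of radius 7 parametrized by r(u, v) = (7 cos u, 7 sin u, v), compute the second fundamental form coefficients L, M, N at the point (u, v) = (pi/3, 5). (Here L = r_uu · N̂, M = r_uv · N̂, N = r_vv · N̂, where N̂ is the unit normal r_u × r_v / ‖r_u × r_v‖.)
L = -7;  M = 0;  N = 0

Compute the unit normal N̂(u, v) = (cos(u), sin(u), 0), and the second partials r_uu, r_uv, r_vv. Take dot products:
  L(u, v) = r_uu · N̂ = -7,
  M(u, v) = r_uv · N̂ = 0,
  N(u, v) = r_vv · N̂ = 0.
Evaluating at (u, v) = (pi/3, 5):
  L = -7, M = 0, N = 0.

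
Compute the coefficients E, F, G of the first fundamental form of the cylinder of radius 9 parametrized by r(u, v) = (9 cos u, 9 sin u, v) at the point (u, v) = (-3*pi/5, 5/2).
E = 81;  F = 0;  G = 1

Partials: r_u = (-9*sin(u), 9*cos(u), 0), r_v = (0, 0, 1). As functions of (u, v):
  E = r_u · r_u = 81,
  F = r_u · r_v = 0,
  G = r_v · r_v = 1.
Evaluating at (u, v) = (-3*pi/5, 5/2): E = 81, F = 0, G = 1.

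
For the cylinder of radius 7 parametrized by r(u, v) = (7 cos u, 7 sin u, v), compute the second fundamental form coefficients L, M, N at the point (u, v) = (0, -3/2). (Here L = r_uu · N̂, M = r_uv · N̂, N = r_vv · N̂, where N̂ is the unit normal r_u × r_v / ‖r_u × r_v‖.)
L = -7;  M = 0;  N = 0

Compute the unit normal N̂(u, v) = (cos(u), sin(u), 0), and the second partials r_uu, r_uv, r_vv. Take dot products:
  L(u, v) = r_uu · N̂ = -7,
  M(u, v) = r_uv · N̂ = 0,
  N(u, v) = r_vv · N̂ = 0.
Evaluating at (u, v) = (0, -3/2):
  L = -7, M = 0, N = 0.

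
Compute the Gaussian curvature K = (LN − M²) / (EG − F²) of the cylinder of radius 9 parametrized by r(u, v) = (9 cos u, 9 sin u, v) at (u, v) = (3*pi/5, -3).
K = 0

Coefficients of the first fundamental form: E = 81, F = 0, G = 1.
Coefficients of the second fundamental form: L = -9, M = 0, N = 0.
Assemble K = (LN − M²)/(EG − F²) = 0. At (u, v) = (3*pi/5, -3): K = 0.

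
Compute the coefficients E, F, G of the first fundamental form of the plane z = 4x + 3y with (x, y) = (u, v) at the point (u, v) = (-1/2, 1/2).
E = 17;  F = 12;  G = 10

Partials: r_u = (1, 0, 4), r_v = (0, 1, 3). As functions of (u, v):
  E = r_u · r_u = 17,
  F = r_u · r_v = 12,
  G = r_v · r_v = 10.
Evaluating at (u, v) = (-1/2, 1/2): E = 17, F = 12, G = 10.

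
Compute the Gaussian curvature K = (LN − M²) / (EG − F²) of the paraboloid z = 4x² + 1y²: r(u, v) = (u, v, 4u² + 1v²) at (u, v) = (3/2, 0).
K = 16/21025

Coefficients of the first fundamental form: E = 64*u^2 + 1, F = 16*u*v, G = 4*v^2 + 1.
Coefficients of the second fundamental form: L = 8/sqrt(64*u^2 + 4*v^2 + 1), M = 0, N = 2/sqrt(64*u^2 + 4*v^2 + 1).
Assemble K = (LN − M²)/(EG − F²) = 16/(4096*u^4 + 512*u^2*v^2 + 128*u^2 + 16*v^4 + 8*v^2 + 1). At (u, v) = (3/2, 0): K = 16/21025.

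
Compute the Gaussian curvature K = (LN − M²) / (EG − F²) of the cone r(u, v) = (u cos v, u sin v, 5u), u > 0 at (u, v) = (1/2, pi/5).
K = 0

Coefficients of the first fundamental form: E = 26, F = 0, G = u^2.
Coefficients of the second fundamental form: L = 0, M = 0, N = 5*sqrt(26)*u^2/(26*Abs(u)).
Assemble K = (LN − M²)/(EG − F²) = 0. At (u, v) = (1/2, pi/5): K = 0.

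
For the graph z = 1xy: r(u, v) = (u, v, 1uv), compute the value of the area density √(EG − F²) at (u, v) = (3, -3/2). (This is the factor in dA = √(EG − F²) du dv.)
√(EG − F²)|_{(3, -3/2)} = 7/2

E = v^2 + 1, F = u*v, G = u^2 + 1, so EG − F² = u^2 + v^2 + 1. Taking the positive square root: √(EG − F²) = sqrt(u^2 + v^2 + 1). At (u, v) = (3, -3/2): 7/2.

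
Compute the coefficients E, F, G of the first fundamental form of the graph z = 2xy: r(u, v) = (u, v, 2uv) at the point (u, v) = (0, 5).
E = 101;  F = 0;  G = 1

Partials: r_u = (1, 0, 2*v), r_v = (0, 1, 2*u). As functions of (u, v):
  E = r_u · r_u = 4*v^2 + 1,
  F = r_u · r_v = 4*u*v,
  G = r_v · r_v = 4*u^2 + 1.
Evaluating at (u, v) = (0, 5): E = 101, F = 0, G = 1.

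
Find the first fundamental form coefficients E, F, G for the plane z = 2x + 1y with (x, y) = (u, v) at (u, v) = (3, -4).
E = 5;  F = 2;  G = 2

Partials: r_u = (1, 0, 2), r_v = (0, 1, 1). As functions of (u, v):
  E = r_u · r_u = 5,
  F = r_u · r_v = 2,
  G = r_v · r_v = 2.
Evaluating at (u, v) = (3, -4): E = 5, F = 2, G = 2.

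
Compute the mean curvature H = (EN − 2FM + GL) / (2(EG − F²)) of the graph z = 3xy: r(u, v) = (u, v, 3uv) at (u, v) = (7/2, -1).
H = 756*sqrt(481)/231361

With E = 9*v^2 + 1, F = 9*u*v, G = 9*u^2 + 1, L = 0, M = 3/sqrt(9*u^2 + 9*v^2 + 1), N = 0, assemble
  H = (EN − 2FM + GL) / (2(EG − F²)) = -27*u*v/(9*u^2 + 9*v^2 + 1)^(3/2).
At (u, v) = (7/2, -1): H = 756*sqrt(481)/231361.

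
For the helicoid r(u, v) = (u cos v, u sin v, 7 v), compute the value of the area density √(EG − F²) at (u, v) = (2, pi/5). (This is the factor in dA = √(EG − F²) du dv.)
√(EG − F²)|_{(2, pi/5)} = sqrt(53)

E = 1, F = 0, G = u^2 + 49, so EG − F² = u^2 + 49. Taking the positive square root: √(EG − F²) = sqrt(u^2 + 49). At (u, v) = (2, pi/5): sqrt(53).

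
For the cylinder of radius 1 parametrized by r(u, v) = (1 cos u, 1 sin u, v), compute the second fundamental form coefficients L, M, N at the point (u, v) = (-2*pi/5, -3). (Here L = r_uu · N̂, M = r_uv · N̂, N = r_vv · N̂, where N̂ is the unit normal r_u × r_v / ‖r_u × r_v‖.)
L = -1;  M = 0;  N = 0

Compute the unit normal N̂(u, v) = (cos(u), sin(u), 0), and the second partials r_uu, r_uv, r_vv. Take dot products:
  L(u, v) = r_uu · N̂ = -1,
  M(u, v) = r_uv · N̂ = 0,
  N(u, v) = r_vv · N̂ = 0.
Evaluating at (u, v) = (-2*pi/5, -3):
  L = -1, M = 0, N = 0.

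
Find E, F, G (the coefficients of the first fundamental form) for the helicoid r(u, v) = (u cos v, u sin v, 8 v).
E = 1;  F = 0;  G = u^2 + 64

Compute partials: r_u = (cos(v), sin(v), 0), r_v = (-u*sin(v), u*cos(v), 8). Then
  E = r_u · r_u = 1,
  F = r_u · r_v = 0,
  G = r_v · r_v = u^2 + 64.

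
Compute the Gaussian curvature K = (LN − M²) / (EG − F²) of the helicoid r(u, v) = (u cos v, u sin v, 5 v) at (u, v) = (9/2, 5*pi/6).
K = -400/32761

Coefficients of the first fundamental form: E = 1, F = 0, G = u^2 + 25.
Coefficients of the second fundamental form: L = 0, M = -5/sqrt(u^2 + 25), N = 0.
Assemble K = (LN − M²)/(EG − F²) = -25/(u^2 + 25)^2. At (u, v) = (9/2, 5*pi/6): K = -400/32761.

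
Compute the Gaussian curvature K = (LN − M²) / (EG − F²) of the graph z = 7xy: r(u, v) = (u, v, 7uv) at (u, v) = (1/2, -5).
K = -784/24532209

Coefficients of the first fundamental form: E = 49*v^2 + 1, F = 49*u*v, G = 49*u^2 + 1.
Coefficients of the second fundamental form: L = 0, M = 7/sqrt(49*u^2 + 49*v^2 + 1), N = 0.
Assemble K = (LN − M²)/(EG − F²) = -49/(2401*u^4 + 4802*u^2*v^2 + 98*u^2 + 2401*v^4 + 98*v^2 + 1). At (u, v) = (1/2, -5): K = -784/24532209.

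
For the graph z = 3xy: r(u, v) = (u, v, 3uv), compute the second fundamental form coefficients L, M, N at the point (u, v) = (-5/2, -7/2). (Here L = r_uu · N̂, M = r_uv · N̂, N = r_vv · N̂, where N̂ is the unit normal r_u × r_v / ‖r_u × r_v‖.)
L = 0;  M = 3*sqrt(670)/335;  N = 0

Compute the unit normal N̂(u, v) = (-3*v/sqrt(9*u^2 + 9*v^2 + 1), -3*u/sqrt(9*u^2 + 9*v^2 + 1), 1/sqrt(9*u^2 + 9*v^2 + 1)), and the second partials r_uu, r_uv, r_vv. Take dot products:
  L(u, v) = r_uu · N̂ = 0,
  M(u, v) = r_uv · N̂ = 3/sqrt(9*u^2 + 9*v^2 + 1),
  N(u, v) = r_vv · N̂ = 0.
Evaluating at (u, v) = (-5/2, -7/2):
  L = 0, M = 3*sqrt(670)/335, N = 0.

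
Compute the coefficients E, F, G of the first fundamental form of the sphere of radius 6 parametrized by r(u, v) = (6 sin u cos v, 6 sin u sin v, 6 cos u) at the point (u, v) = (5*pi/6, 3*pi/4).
E = 36;  F = 0;  G = 9

Partials: r_u = (6*cos(u)*cos(v), 6*sin(v)*cos(u), -6*sin(u)), r_v = (-6*sin(u)*sin(v), 6*sin(u)*cos(v), 0). As functions of (u, v):
  E = r_u · r_u = 36,
  F = r_u · r_v = 0,
  G = r_v · r_v = 36*sin(u)^2.
Evaluating at (u, v) = (5*pi/6, 3*pi/4): E = 36, F = 0, G = 9.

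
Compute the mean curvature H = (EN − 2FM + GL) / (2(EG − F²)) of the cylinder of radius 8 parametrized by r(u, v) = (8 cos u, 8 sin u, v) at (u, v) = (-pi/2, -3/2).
H = -1/16

With E = 64, F = 0, G = 1, L = -8, M = 0, N = 0, assemble
  H = (EN − 2FM + GL) / (2(EG − F²)) = -1/16.
At (u, v) = (-pi/2, -3/2): H = -1/16.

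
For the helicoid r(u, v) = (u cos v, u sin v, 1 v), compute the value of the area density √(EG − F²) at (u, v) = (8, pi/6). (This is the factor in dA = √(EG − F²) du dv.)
√(EG − F²)|_{(8, pi/6)} = sqrt(65)

E = 1, F = 0, G = u^2 + 1, so EG − F² = u^2 + 1. Taking the positive square root: √(EG − F²) = sqrt(u^2 + 1). At (u, v) = (8, pi/6): sqrt(65).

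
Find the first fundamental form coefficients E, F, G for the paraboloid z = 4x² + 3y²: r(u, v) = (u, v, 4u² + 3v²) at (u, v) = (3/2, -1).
E = 145;  F = -72;  G = 37

Partials: r_u = (1, 0, 8*u), r_v = (0, 1, 6*v). As functions of (u, v):
  E = r_u · r_u = 64*u^2 + 1,
  F = r_u · r_v = 48*u*v,
  G = r_v · r_v = 36*v^2 + 1.
Evaluating at (u, v) = (3/2, -1): E = 145, F = -72, G = 37.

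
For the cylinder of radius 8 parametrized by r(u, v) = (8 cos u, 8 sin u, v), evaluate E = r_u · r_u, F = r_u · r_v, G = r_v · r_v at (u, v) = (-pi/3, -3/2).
E = 64;  F = 0;  G = 1

Partials: r_u = (-8*sin(u), 8*cos(u), 0), r_v = (0, 0, 1). As functions of (u, v):
  E = r_u · r_u = 64,
  F = r_u · r_v = 0,
  G = r_v · r_v = 1.
Evaluating at (u, v) = (-pi/3, -3/2): E = 64, F = 0, G = 1.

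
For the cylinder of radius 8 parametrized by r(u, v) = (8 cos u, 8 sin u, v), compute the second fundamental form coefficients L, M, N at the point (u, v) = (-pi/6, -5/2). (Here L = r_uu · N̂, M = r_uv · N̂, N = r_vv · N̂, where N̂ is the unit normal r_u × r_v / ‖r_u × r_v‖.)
L = -8;  M = 0;  N = 0

Compute the unit normal N̂(u, v) = (cos(u), sin(u), 0), and the second partials r_uu, r_uv, r_vv. Take dot products:
  L(u, v) = r_uu · N̂ = -8,
  M(u, v) = r_uv · N̂ = 0,
  N(u, v) = r_vv · N̂ = 0.
Evaluating at (u, v) = (-pi/6, -5/2):
  L = -8, M = 0, N = 0.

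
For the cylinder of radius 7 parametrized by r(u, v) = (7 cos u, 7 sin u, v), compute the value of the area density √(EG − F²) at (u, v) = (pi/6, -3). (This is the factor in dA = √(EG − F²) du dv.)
√(EG − F²)|_{(pi/6, -3)} = 7

E = 49, F = 0, G = 1, so EG − F² = 49. Taking the positive square root: √(EG − F²) = 7. At (u, v) = (pi/6, -3): 7.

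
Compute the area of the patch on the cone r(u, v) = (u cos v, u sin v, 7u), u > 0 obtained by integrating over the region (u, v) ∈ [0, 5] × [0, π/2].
Area = 125*sqrt(2)*pi/4

Area = ∫∫ √(EG − F²) du dv with √(EG − F²) = 5*sqrt(2)*Abs(u). Integrating over [0, 5] × [0, π/2] gives 125*sqrt(2)*pi/4.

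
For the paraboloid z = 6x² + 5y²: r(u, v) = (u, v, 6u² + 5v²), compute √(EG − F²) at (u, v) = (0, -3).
√(EG − F²)|_{(0, -3)} = sqrt(901)

E = 144*u^2 + 1, F = 120*u*v, G = 100*v^2 + 1; EG − F² = 144*u^2 + 100*v^2 + 1; √(EG − F²) = sqrt(144*u^2 + 100*v^2 + 1). At the given point: sqrt(901).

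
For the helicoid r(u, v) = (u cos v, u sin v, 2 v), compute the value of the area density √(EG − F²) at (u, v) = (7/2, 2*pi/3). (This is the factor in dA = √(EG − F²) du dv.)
√(EG − F²)|_{(7/2, 2*pi/3)} = sqrt(65)/2

E = 1, F = 0, G = u^2 + 4, so EG − F² = u^2 + 4. Taking the positive square root: √(EG − F²) = sqrt(u^2 + 4). At (u, v) = (7/2, 2*pi/3): sqrt(65)/2.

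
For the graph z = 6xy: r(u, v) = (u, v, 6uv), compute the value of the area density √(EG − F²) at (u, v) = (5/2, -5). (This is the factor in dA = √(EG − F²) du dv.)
√(EG − F²)|_{(5/2, -5)} = sqrt(1126)

E = 36*v^2 + 1, F = 36*u*v, G = 36*u^2 + 1, so EG − F² = 36*u^2 + 36*v^2 + 1. Taking the positive square root: √(EG − F²) = sqrt(36*u^2 + 36*v^2 + 1). At (u, v) = (5/2, -5): sqrt(1126).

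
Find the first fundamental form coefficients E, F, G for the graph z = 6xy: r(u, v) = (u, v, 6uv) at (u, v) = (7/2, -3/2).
E = 82;  F = -189;  G = 442

Partials: r_u = (1, 0, 6*v), r_v = (0, 1, 6*u). As functions of (u, v):
  E = r_u · r_u = 36*v^2 + 1,
  F = r_u · r_v = 36*u*v,
  G = r_v · r_v = 36*u^2 + 1.
Evaluating at (u, v) = (7/2, -3/2): E = 82, F = -189, G = 442.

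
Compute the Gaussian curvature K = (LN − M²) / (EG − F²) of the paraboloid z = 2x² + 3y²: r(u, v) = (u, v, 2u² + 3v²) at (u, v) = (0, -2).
K = 24/21025

Coefficients of the first fundamental form: E = 16*u^2 + 1, F = 24*u*v, G = 36*v^2 + 1.
Coefficients of the second fundamental form: L = 4/sqrt(16*u^2 + 36*v^2 + 1), M = 0, N = 6/sqrt(16*u^2 + 36*v^2 + 1).
Assemble K = (LN − M²)/(EG − F²) = 24/(256*u^4 + 1152*u^2*v^2 + 32*u^2 + 1296*v^4 + 72*v^2 + 1). At (u, v) = (0, -2): K = 24/21025.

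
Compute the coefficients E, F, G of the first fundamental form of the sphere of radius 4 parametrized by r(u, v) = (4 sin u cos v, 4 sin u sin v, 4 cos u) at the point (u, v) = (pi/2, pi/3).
E = 16;  F = 0;  G = 16

Partials: r_u = (4*cos(u)*cos(v), 4*sin(v)*cos(u), -4*sin(u)), r_v = (-4*sin(u)*sin(v), 4*sin(u)*cos(v), 0). As functions of (u, v):
  E = r_u · r_u = 16,
  F = r_u · r_v = 0,
  G = r_v · r_v = 16*sin(u)^2.
Evaluating at (u, v) = (pi/2, pi/3): E = 16, F = 0, G = 16.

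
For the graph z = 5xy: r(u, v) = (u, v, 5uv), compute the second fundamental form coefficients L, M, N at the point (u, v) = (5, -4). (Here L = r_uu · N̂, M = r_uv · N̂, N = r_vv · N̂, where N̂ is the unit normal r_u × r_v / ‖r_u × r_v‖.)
L = 0;  M = 5*sqrt(114)/342;  N = 0

Compute the unit normal N̂(u, v) = (-5*v/sqrt(25*u^2 + 25*v^2 + 1), -5*u/sqrt(25*u^2 + 25*v^2 + 1), 1/sqrt(25*u^2 + 25*v^2 + 1)), and the second partials r_uu, r_uv, r_vv. Take dot products:
  L(u, v) = r_uu · N̂ = 0,
  M(u, v) = r_uv · N̂ = 5/sqrt(25*u^2 + 25*v^2 + 1),
  N(u, v) = r_vv · N̂ = 0.
Evaluating at (u, v) = (5, -4):
  L = 0, M = 5*sqrt(114)/342, N = 0.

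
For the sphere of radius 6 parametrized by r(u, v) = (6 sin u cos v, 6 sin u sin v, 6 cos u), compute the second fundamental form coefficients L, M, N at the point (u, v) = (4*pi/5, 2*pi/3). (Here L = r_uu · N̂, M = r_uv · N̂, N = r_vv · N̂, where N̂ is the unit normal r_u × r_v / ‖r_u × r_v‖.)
L = -6;  M = 0;  N = -15/4 + 3*sqrt(5)/4

Compute the unit normal N̂(u, v) = (sin(u)^2*cos(v)/Abs(sin(u)), sin(u)^2*sin(v)/Abs(sin(u)), sin(2*u)/(2*Abs(sin(u)))), and the second partials r_uu, r_uv, r_vv. Take dot products:
  L(u, v) = r_uu · N̂ = -6*sin(u)/Abs(sin(u)),
  M(u, v) = r_uv · N̂ = 0,
  N(u, v) = r_vv · N̂ = -6*sin(u)^3/Abs(sin(u)).
Evaluating at (u, v) = (4*pi/5, 2*pi/3):
  L = -6, M = 0, N = -15/4 + 3*sqrt(5)/4.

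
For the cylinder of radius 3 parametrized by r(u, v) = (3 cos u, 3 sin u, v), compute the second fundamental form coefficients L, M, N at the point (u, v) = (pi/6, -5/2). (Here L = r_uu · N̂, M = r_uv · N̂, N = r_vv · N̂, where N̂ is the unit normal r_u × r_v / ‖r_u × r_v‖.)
L = -3;  M = 0;  N = 0

Compute the unit normal N̂(u, v) = (cos(u), sin(u), 0), and the second partials r_uu, r_uv, r_vv. Take dot products:
  L(u, v) = r_uu · N̂ = -3,
  M(u, v) = r_uv · N̂ = 0,
  N(u, v) = r_vv · N̂ = 0.
Evaluating at (u, v) = (pi/6, -5/2):
  L = -3, M = 0, N = 0.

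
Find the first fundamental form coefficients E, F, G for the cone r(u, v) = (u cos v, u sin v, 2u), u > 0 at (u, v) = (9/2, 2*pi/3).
E = 5;  F = 0;  G = 81/4

Partials: r_u = (cos(v), sin(v), 2), r_v = (-u*sin(v), u*cos(v), 0). As functions of (u, v):
  E = r_u · r_u = 5,
  F = r_u · r_v = 0,
  G = r_v · r_v = u^2.
Evaluating at (u, v) = (9/2, 2*pi/3): E = 5, F = 0, G = 81/4.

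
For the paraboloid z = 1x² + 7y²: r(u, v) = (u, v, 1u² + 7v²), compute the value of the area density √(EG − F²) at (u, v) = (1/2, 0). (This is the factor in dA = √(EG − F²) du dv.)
√(EG − F²)|_{(1/2, 0)} = sqrt(2)

E = 4*u^2 + 1, F = 28*u*v, G = 196*v^2 + 1, so EG − F² = 4*u^2 + 196*v^2 + 1. Taking the positive square root: √(EG − F²) = sqrt(4*u^2 + 196*v^2 + 1). At (u, v) = (1/2, 0): sqrt(2).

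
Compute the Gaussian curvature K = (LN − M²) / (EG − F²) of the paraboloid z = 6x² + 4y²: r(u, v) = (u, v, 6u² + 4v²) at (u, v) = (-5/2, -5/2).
K = 96/1692601

Coefficients of the first fundamental form: E = 144*u^2 + 1, F = 96*u*v, G = 64*v^2 + 1.
Coefficients of the second fundamental form: L = 12/sqrt(144*u^2 + 64*v^2 + 1), M = 0, N = 8/sqrt(144*u^2 + 64*v^2 + 1).
Assemble K = (LN − M²)/(EG − F²) = 96/(20736*u^4 + 18432*u^2*v^2 + 288*u^2 + 4096*v^4 + 128*v^2 + 1). At (u, v) = (-5/2, -5/2): K = 96/1692601.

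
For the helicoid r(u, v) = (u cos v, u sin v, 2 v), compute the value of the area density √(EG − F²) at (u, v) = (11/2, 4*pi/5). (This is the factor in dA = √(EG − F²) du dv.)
√(EG − F²)|_{(11/2, 4*pi/5)} = sqrt(137)/2

E = 1, F = 0, G = u^2 + 4, so EG − F² = u^2 + 4. Taking the positive square root: √(EG − F²) = sqrt(u^2 + 4). At (u, v) = (11/2, 4*pi/5): sqrt(137)/2.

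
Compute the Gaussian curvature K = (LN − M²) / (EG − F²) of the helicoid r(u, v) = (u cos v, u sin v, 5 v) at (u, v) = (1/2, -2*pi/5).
K = -400/10201

Coefficients of the first fundamental form: E = 1, F = 0, G = u^2 + 25.
Coefficients of the second fundamental form: L = 0, M = -5/sqrt(u^2 + 25), N = 0.
Assemble K = (LN − M²)/(EG − F²) = -25/(u^2 + 25)^2. At (u, v) = (1/2, -2*pi/5): K = -400/10201.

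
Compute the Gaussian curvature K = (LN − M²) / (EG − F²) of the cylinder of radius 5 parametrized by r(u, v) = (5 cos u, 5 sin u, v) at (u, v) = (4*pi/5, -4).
K = 0

Coefficients of the first fundamental form: E = 25, F = 0, G = 1.
Coefficients of the second fundamental form: L = -5, M = 0, N = 0.
Assemble K = (LN − M²)/(EG − F²) = 0. At (u, v) = (4*pi/5, -4): K = 0.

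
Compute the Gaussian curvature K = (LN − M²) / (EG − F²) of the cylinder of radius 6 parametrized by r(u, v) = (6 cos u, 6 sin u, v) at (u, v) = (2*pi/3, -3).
K = 0

Coefficients of the first fundamental form: E = 36, F = 0, G = 1.
Coefficients of the second fundamental form: L = -6, M = 0, N = 0.
Assemble K = (LN − M²)/(EG − F²) = 0. At (u, v) = (2*pi/3, -3): K = 0.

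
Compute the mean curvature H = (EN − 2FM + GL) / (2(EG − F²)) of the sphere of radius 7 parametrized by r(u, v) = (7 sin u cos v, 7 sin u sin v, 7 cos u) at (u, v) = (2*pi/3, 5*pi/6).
H = -1/7

With E = 49, F = 0, G = 49*sin(u)^2, L = -7*sin(u)/Abs(sin(u)), M = 0, N = -7*sin(u)^3/Abs(sin(u)), assemble
  H = (EN − 2FM + GL) / (2(EG − F²)) = -sin(u)/(7*Abs(sin(u))).
At (u, v) = (2*pi/3, 5*pi/6): H = -1/7.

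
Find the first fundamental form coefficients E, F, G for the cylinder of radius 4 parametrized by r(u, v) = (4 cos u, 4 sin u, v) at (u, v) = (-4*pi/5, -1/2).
E = 16;  F = 0;  G = 1

Partials: r_u = (-4*sin(u), 4*cos(u), 0), r_v = (0, 0, 1). As functions of (u, v):
  E = r_u · r_u = 16,
  F = r_u · r_v = 0,
  G = r_v · r_v = 1.
Evaluating at (u, v) = (-4*pi/5, -1/2): E = 16, F = 0, G = 1.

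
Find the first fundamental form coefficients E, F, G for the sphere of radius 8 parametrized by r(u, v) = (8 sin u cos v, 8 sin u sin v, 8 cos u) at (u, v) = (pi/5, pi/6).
E = 64;  F = 0;  G = 40 - 8*sqrt(5)

Partials: r_u = (8*cos(u)*cos(v), 8*sin(v)*cos(u), -8*sin(u)), r_v = (-8*sin(u)*sin(v), 8*sin(u)*cos(v), 0). As functions of (u, v):
  E = r_u · r_u = 64,
  F = r_u · r_v = 0,
  G = r_v · r_v = 64*sin(u)^2.
Evaluating at (u, v) = (pi/5, pi/6): E = 64, F = 0, G = 40 - 8*sqrt(5).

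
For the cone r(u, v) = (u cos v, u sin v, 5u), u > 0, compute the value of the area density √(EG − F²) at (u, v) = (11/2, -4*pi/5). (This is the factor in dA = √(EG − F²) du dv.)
√(EG − F²)|_{(11/2, -4*pi/5)} = 11*sqrt(26)/2

E = 26, F = 0, G = u^2, so EG − F² = 26*u^2. Taking the positive square root: √(EG − F²) = sqrt(26)*Abs(u). At (u, v) = (11/2, -4*pi/5): 11*sqrt(26)/2.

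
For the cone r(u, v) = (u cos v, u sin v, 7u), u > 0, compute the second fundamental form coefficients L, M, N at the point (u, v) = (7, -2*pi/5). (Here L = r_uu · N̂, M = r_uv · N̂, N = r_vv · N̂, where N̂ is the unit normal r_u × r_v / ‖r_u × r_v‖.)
L = 0;  M = 0;  N = 49*sqrt(2)/10

Compute the unit normal N̂(u, v) = (-7*sqrt(2)*u*cos(v)/(10*Abs(u)), -7*sqrt(2)*u*sin(v)/(10*Abs(u)), sqrt(2)*u/(10*Abs(u))), and the second partials r_uu, r_uv, r_vv. Take dot products:
  L(u, v) = r_uu · N̂ = 0,
  M(u, v) = r_uv · N̂ = 0,
  N(u, v) = r_vv · N̂ = 7*sqrt(2)*u^2/(10*Abs(u)).
Evaluating at (u, v) = (7, -2*pi/5):
  L = 0, M = 0, N = 49*sqrt(2)/10.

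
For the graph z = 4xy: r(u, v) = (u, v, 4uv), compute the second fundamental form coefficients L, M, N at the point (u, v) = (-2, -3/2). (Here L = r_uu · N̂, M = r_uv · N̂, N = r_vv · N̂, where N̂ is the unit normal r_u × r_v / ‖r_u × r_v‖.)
L = 0;  M = 4*sqrt(101)/101;  N = 0

Compute the unit normal N̂(u, v) = (-4*v/sqrt(16*u^2 + 16*v^2 + 1), -4*u/sqrt(16*u^2 + 16*v^2 + 1), 1/sqrt(16*u^2 + 16*v^2 + 1)), and the second partials r_uu, r_uv, r_vv. Take dot products:
  L(u, v) = r_uu · N̂ = 0,
  M(u, v) = r_uv · N̂ = 4/sqrt(16*u^2 + 16*v^2 + 1),
  N(u, v) = r_vv · N̂ = 0.
Evaluating at (u, v) = (-2, -3/2):
  L = 0, M = 4*sqrt(101)/101, N = 0.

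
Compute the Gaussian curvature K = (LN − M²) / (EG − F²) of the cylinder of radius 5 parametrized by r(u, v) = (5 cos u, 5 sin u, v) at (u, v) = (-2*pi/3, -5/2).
K = 0

Coefficients of the first fundamental form: E = 25, F = 0, G = 1.
Coefficients of the second fundamental form: L = -5, M = 0, N = 0.
Assemble K = (LN − M²)/(EG − F²) = 0. At (u, v) = (-2*pi/3, -5/2): K = 0.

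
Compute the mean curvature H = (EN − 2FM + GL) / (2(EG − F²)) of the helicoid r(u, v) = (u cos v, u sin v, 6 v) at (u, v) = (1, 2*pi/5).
H = 0

With E = 1, F = 0, G = u^2 + 36, L = 0, M = -6/sqrt(u^2 + 36), N = 0, assemble
  H = (EN − 2FM + GL) / (2(EG − F²)) = 0.
At (u, v) = (1, 2*pi/5): H = 0.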